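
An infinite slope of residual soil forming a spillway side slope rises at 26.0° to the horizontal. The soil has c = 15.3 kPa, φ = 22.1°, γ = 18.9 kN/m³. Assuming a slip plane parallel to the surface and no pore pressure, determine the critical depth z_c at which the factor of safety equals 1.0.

Setting FS = 1.00 in FS = [c + γz cos²β tanφ] / [γz sinβ cosβ] and solving for z:
z = c / [γ cosβ (FS·sinβ − cosβ·tanφ)]
  = 15.3 / [18.9·cos26.0°·(1.00·sin26.0° − cos26.0°·tan22.1°)]
  = 15.3 / [18.9·0.8988·(1.00·0.4384 − 0.8988·0.4061)]
  = 15.3 / 1.2470 = 12.269 m

z_c = 12.27 m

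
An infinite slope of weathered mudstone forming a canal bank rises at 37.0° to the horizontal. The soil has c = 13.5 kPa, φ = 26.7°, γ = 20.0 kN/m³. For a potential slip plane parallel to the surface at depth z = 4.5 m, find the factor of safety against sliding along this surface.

For an infinite slope with a slip plane parallel to the surface (no pore pressure): FS = [c + γz cos²β tanφ] / [γz sinβ cosβ].
γz = 20.0·4.5 = 90.00 kN/m²
Numerator = 13.5 + 90.00·cos²37.0°·tan26.7° = 13.5 + 90.00·0.6378·0.5029 = 42.371 kPa
Denominator = 90.00·sin37.0°·cos37.0° = 90.00·0.6018·0.7986 = 43.257 kPa
FS = 42.371 / 43.257 = 0.980

FS = 0.98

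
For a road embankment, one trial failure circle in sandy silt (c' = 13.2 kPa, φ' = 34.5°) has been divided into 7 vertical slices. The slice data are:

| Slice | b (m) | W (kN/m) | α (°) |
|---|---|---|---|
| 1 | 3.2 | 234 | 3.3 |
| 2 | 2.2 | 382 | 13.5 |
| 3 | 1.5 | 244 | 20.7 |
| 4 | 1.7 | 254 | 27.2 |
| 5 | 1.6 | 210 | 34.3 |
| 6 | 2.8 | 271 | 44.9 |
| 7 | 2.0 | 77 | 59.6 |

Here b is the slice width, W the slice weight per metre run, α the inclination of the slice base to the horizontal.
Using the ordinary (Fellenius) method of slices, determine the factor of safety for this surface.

Ordinary method of slices: FS = Σ[c'·Δl_i + (W_i cosα_i)·tanφ'] / Σ W_i sinα_i, with Δl_i = b_i / cosα_i.
Slice 1: Δl = 3.2/cos3.3° = 3.205 m; N'_1 = 234·cos3.3° = 233.6; c'Δl = 42.31; W sinα = 13.5
Slice 2: Δl = 2.2/cos13.5° = 2.263 m; N'_2 = 382·cos13.5° = 371.4; c'Δl = 29.87; W sinα = 89.2
Slice 3: Δl = 1.5/cos20.7° = 1.604 m; N'_3 = 244·cos20.7° = 228.2; c'Δl = 21.17; W sinα = 86.2
Slice 4: Δl = 1.7/cos27.2° = 1.911 m; N'_4 = 254·cos27.2° = 225.9; c'Δl = 25.23; W sinα = 116.1
Slice 5: Δl = 1.6/cos34.3° = 1.937 m; N'_5 = 210·cos34.3° = 173.5; c'Δl = 25.57; W sinα = 118.3
Slice 6: Δl = 2.8/cos44.9° = 3.953 m; N'_6 = 271·cos44.9° = 192.0; c'Δl = 52.18; W sinα = 191.3
Slice 7: Δl = 2.0/cos59.6° = 3.952 m; N'_7 = 77·cos59.6° = 39.0; c'Δl = 52.17; W sinα = 66.4
Σc'Δl = 248.5 kN/m; ΣN' = 1463.6 kN/m; ΣW sinα = 681.0 kN/m
Resisting = 248.5 + 1463.6·tan34.5° = 248.5 + 1005.9 = 1254.4 kN/m
FS = 1254.4 / 681.0 = 1.842

FS = 1.84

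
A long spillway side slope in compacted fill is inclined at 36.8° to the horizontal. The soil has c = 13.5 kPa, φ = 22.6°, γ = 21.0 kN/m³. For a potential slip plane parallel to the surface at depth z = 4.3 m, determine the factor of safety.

For an infinite slope with a slip plane parallel to the surface (no pore pressure): FS = [c + γz cos²β tanφ] / [γz sinβ cosβ].
γz = 21.0·4.3 = 90.30 kN/m²
Numerator = 13.5 + 90.30·cos²36.8°·tan22.6° = 13.5 + 90.30·0.6412·0.4163 = 37.600 kPa
Denominator = 90.30·sin36.8°·cos36.8° = 90.30·0.5990·0.8007 = 43.313 kPa
FS = 37.600 / 43.313 = 0.868

FS = 0.87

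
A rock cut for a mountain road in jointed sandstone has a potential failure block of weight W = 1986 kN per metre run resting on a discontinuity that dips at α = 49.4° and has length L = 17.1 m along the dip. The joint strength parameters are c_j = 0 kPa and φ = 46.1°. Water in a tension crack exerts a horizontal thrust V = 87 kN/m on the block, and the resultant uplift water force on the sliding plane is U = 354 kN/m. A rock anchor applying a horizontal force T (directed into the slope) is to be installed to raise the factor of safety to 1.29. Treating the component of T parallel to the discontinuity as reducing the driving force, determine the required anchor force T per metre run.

Resolving forces along and normal to the sliding plane, with the horizontal anchor force T adding T·sinα to the effective normal force and T·cosα acting up the plane against the driving force:
FS = [c_jL + (W cosα − U − V sinα + T sinα) tanφ] / [W sinα + V cosα − T cosα]
Without the anchor: N' = 872.4 kN/m, driving T_d = 1564.5 kN/m, resisting R = 0·17.1 + 872.4·tan46.1° = 906.5 kN/m, FS = 0.58.
Setting FS = 1.29 and solving for T:
1.29·(1564.5 − T cos49.4°) = 906.5 + T sin49.4°·tan46.1°
T·(sin49.4°·tan46.1° + 1.29·cos49.4°) = 1.29·1564.5 − 906.5
T·(0.7593·1.0392 + 1.29·0.6508) = 2018.2 − 906.5 = 1111.7
T·1.6285 = 1111.7
T = 682.7 kN/m

T = 683 kN/m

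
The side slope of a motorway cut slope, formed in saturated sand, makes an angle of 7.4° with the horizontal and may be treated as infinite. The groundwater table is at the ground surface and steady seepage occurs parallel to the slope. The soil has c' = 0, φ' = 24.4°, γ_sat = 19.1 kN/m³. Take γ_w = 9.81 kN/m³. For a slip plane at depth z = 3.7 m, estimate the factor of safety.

FS = 1.70

With seepage parallel to the slope and the water table at the surface, the effective normal stress on the slip plane uses the buoyant unit weight γ' = γ_sat − γ_w while the driving shear stress uses γ_sat:
FS = [c' + γ' z cos²β tanφ'] / [γ_sat z sinβ cosβ]
(For c' = 0 this reduces to FS = (γ'/γ_sat)·tanφ'/tanβ.)
γ' = 19.1 − 9.81 = 9.29 kN/m³
Numerator = 0.0 + 9.29·3.7·cos²7.4°·tan24.4° = 0.0 + 9.29·3.7·0.9834·0.4536 = 15.334 kPa
Denominator = 19.1·3.7·sin7.4°·cos7.4° = 19.1·3.7·0.1288·0.9917 = 9.026 kPa
FS = 15.334 / 9.026 = 1.699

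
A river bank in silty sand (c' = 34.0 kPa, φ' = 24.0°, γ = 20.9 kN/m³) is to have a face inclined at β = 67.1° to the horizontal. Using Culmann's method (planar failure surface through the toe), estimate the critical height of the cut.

H_c = 20.29 m

Culmann's analysis gives the critical failure plane at α_cr = (β + φ')/2 = (67.1 + 24.0)/2 = 45.5°, and the critical height
H_c = (4c'/γ) · sinβ cosφ' / [1 − cos(β − φ')]
    = (4·34.0/20.9) · sin67.1°·cos24.0° / [1 − cos(43.1°)]
    = 6.507 · 0.9212·0.9135 / [1 − 0.7302]
    = 6.507 · 0.8415 / 0.2698
    = 20.29 m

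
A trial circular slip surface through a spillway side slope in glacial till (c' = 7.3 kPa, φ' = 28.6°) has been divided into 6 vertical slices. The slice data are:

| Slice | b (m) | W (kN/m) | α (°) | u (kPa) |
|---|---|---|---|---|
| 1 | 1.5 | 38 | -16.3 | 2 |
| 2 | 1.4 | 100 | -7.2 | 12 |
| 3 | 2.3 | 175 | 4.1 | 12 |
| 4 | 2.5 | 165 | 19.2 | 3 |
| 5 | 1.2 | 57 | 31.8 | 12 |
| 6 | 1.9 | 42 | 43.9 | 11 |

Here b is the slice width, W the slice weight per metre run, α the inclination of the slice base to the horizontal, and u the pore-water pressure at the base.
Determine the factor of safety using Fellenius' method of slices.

Ordinary method of slices: FS = Σ[c'·Δl_i + (W_i cosα_i − u_i·Δl_i)·tanφ'] / Σ W_i sinα_i, with Δl_i = b_i / cosα_i.
Slice 1: Δl = 1.5/cos(-16.3°) = 1.563 m; N'_1 = 38·cos(-16.3°) − 2·1.563 = 33.3; c'Δl = 11.41; W sinα = -10.7
Slice 2: Δl = 1.4/cos(-7.2°) = 1.411 m; N'_2 = 100·cos(-7.2°) − 12·1.411 = 82.3; c'Δl = 10.30; W sinα = -12.5
Slice 3: Δl = 2.3/cos4.1° = 2.306 m; N'_3 = 175·cos4.1° − 12·2.306 = 146.9; c'Δl = 16.83; W sinα = 12.5
Slice 4: Δl = 2.5/cos19.2° = 2.647 m; N'_4 = 165·cos19.2° − 3·2.647 = 147.9; c'Δl = 19.32; W sinα = 54.3
Slice 5: Δl = 1.2/cos31.8° = 1.412 m; N'_5 = 57·cos31.8° − 12·1.412 = 31.5; c'Δl = 10.31; W sinα = 30.0
Slice 6: Δl = 1.9/cos43.9° = 2.637 m; N'_6 = 42·cos43.9° − 11·2.637 = 1.3; c'Δl = 19.25; W sinα = 29.1
Σc'Δl = 87.4 kN/m; ΣN' = 443.1 kN/m; ΣW sinα = 102.7 kN/m
Resisting = 87.4 + 443.1·tan28.6° = 87.4 + 241.6 = 329.0 kN/m
FS = 329.0 / 102.7 = 3.203

FS = 3.20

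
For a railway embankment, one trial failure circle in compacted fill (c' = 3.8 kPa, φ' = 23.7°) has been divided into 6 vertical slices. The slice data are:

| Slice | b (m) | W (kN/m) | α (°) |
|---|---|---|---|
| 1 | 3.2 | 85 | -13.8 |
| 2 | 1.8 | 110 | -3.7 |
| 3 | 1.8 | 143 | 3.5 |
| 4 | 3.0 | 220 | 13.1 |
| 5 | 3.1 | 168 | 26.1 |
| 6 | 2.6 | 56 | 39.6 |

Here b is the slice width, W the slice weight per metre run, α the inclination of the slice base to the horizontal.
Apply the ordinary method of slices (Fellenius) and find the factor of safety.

Ordinary method of slices: FS = Σ[c'·Δl_i + (W_i cosα_i)·tanφ'] / Σ W_i sinα_i, with Δl_i = b_i / cosα_i.
Slice 1: Δl = 3.2/cos(-13.8°) = 3.295 m; N'_1 = 85·cos(-13.8°) = 82.5; c'Δl = 12.52; W sinα = -20.3
Slice 2: Δl = 1.8/cos(-3.7°) = 1.804 m; N'_2 = 110·cos(-3.7°) = 109.8; c'Δl = 6.85; W sinα = -7.1
Slice 3: Δl = 1.8/cos3.5° = 1.803 m; N'_3 = 143·cos3.5° = 142.7; c'Δl = 6.85; W sinα = 8.7
Slice 4: Δl = 3.0/cos13.1° = 3.080 m; N'_4 = 220·cos13.1° = 214.3; c'Δl = 11.70; W sinα = 49.9
Slice 5: Δl = 3.1/cos26.1° = 3.452 m; N'_5 = 168·cos26.1° = 150.9; c'Δl = 13.12; W sinα = 73.9
Slice 6: Δl = 2.6/cos39.6° = 3.374 m; N'_6 = 56·cos39.6° = 43.1; c'Δl = 12.82; W sinα = 35.7
Σc'Δl = 63.9 kN/m; ΣN' = 743.3 kN/m; ΣW sinα = 140.8 kN/m
Resisting = 63.9 + 743.3·tan23.7° = 63.9 + 326.3 = 390.2 kN/m
FS = 390.2 / 140.8 = 2.771

FS = 2.77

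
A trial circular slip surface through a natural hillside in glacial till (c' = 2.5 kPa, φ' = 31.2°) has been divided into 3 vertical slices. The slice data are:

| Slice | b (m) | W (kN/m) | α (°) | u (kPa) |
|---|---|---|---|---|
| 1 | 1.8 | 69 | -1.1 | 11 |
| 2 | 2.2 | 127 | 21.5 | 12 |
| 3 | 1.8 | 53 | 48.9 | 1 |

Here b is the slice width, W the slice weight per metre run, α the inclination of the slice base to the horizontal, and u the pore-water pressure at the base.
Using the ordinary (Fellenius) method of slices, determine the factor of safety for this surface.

FS = 1.42

Ordinary method of slices: FS = Σ[c'·Δl_i + (W_i cosα_i − u_i·Δl_i)·tanφ'] / Σ W_i sinα_i, with Δl_i = b_i / cosα_i.
Slice 1: Δl = 1.8/cos(-1.1°) = 1.800 m; N'_1 = 69·cos(-1.1°) − 11·1.800 = 49.2; c'Δl = 4.50; W sinα = -1.3
Slice 2: Δl = 2.2/cos21.5° = 2.365 m; N'_2 = 127·cos21.5° − 12·2.365 = 89.8; c'Δl = 5.91; W sinα = 46.5
Slice 3: Δl = 1.8/cos48.9° = 2.738 m; N'_3 = 53·cos48.9° − 1·2.738 = 32.1; c'Δl = 6.85; W sinα = 39.9
Σc'Δl = 17.3 kN/m; ΣN' = 171.1 kN/m; ΣW sinα = 85.2 kN/m
Resisting = 17.3 + 171.1·tan31.2° = 17.3 + 103.6 = 120.9 kN/m
FS = 120.9 / 85.2 = 1.419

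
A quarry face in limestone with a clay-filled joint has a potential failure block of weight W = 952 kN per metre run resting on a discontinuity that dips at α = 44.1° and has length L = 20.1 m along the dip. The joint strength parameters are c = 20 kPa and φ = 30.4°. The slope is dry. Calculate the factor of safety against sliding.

Resolving the block weight along and normal to the plane and applying the Mohr–Coulomb strength on the joint:
N' = W cosα = 952·cos44.1° = 683.7 kN/m
Driving force T = W sinα = 952·sin44.1° = 662.5 kN/m
Resisting force R = c·L + N'·tanφ = 20·20.1 + 683.7·tan30.4° = 402.0 + 401.1 = 803.1 kN/m
FS = R / T = 803.1 / 662.5 = 1.212

FS = 1.21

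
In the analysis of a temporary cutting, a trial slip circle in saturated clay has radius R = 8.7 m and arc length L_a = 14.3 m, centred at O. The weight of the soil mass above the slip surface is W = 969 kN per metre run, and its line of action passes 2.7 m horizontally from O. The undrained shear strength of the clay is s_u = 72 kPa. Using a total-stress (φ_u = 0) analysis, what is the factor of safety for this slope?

Taking moments about the centre O, the resisting moment is provided by the undrained shear strength acting along the arc:
M_R = s_u·L_a·R = 72·14.30·8.7 = 8957.5 kN·m/m
M_D = W·d = 969·2.7 = 2616.3 kN·m/m
FS = M_R / M_D = 8957.5 / 2616.3 = 3.424

FS = 3.42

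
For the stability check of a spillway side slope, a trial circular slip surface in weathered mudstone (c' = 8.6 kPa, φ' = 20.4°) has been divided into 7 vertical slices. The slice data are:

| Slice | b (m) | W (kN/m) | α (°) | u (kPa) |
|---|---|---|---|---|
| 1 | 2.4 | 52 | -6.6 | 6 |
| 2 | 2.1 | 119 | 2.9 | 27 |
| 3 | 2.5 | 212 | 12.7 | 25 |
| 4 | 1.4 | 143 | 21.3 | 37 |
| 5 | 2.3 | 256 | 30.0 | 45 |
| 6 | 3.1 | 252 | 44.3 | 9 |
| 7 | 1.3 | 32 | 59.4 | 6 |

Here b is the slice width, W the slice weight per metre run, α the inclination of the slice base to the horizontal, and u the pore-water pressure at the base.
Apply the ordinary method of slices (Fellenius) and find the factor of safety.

Ordinary method of slices: FS = Σ[c'·Δl_i + (W_i cosα_i − u_i·Δl_i)·tanφ'] / Σ W_i sinα_i, with Δl_i = b_i / cosα_i.
Slice 1: Δl = 2.4/cos(-6.6°) = 2.416 m; N'_1 = 52·cos(-6.6°) − 6·2.416 = 37.2; c'Δl = 20.78; W sinα = -6.0
Slice 2: Δl = 2.1/cos2.9° = 2.103 m; N'_2 = 119·cos2.9° − 27·2.103 = 62.1; c'Δl = 18.08; W sinα = 6.0
Slice 3: Δl = 2.5/cos12.7° = 2.563 m; N'_3 = 212·cos12.7° − 25·2.563 = 142.7; c'Δl = 22.04; W sinα = 46.6
Slice 4: Δl = 1.4/cos21.3° = 1.503 m; N'_4 = 143·cos21.3° − 37·1.503 = 77.6; c'Δl = 12.92; W sinα = 51.9
Slice 5: Δl = 2.3/cos30.0° = 2.656 m; N'_5 = 256·cos30.0° − 45·2.656 = 102.2; c'Δl = 22.84; W sinα = 128.0
Slice 6: Δl = 3.1/cos44.3° = 4.331 m; N'_6 = 252·cos44.3° − 9·4.331 = 141.4; c'Δl = 37.25; W sinα = 176.0
Slice 7: Δl = 1.3/cos59.4° = 2.554 m; N'_7 = 32·cos59.4° − 6·2.554 = 1.0; c'Δl = 21.96; W sinα = 27.5
Σc'Δl = 155.9 kN/m; ΣN' = 564.1 kN/m; ΣW sinα = 430.1 kN/m
Resisting = 155.9 + 564.1·tan20.4° = 155.9 + 209.8 = 365.7 kN/m
FS = 365.7 / 430.1 = 0.850

FS = 0.85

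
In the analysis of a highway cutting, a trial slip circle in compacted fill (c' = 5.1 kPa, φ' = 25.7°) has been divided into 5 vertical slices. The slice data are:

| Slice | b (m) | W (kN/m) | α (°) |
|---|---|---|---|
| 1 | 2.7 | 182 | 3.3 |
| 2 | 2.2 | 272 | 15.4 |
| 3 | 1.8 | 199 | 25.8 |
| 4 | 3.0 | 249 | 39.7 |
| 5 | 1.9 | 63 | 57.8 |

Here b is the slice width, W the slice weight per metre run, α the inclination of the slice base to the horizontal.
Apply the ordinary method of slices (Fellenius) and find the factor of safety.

FS = 1.26

Ordinary method of slices: FS = Σ[c'·Δl_i + (W_i cosα_i)·tanφ'] / Σ W_i sinα_i, with Δl_i = b_i / cosα_i.
Slice 1: Δl = 2.7/cos3.3° = 2.704 m; N'_1 = 182·cos3.3° = 181.7; c'Δl = 13.79; W sinα = 10.5
Slice 2: Δl = 2.2/cos15.4° = 2.282 m; N'_2 = 272·cos15.4° = 262.2; c'Δl = 11.64; W sinα = 72.2
Slice 3: Δl = 1.8/cos25.8° = 1.999 m; N'_3 = 199·cos25.8° = 179.2; c'Δl = 10.20; W sinα = 86.6
Slice 4: Δl = 3.0/cos39.7° = 3.899 m; N'_4 = 249·cos39.7° = 191.6; c'Δl = 19.89; W sinα = 159.1
Slice 5: Δl = 1.9/cos57.8° = 3.566 m; N'_5 = 63·cos57.8° = 33.6; c'Δl = 18.18; W sinα = 53.3
Σc'Δl = 73.7 kN/m; ΣN' = 848.2 kN/m; ΣW sinα = 381.7 kN/m
Resisting = 73.7 + 848.2·tan25.7° = 73.7 + 408.2 = 481.9 kN/m
FS = 481.9 / 381.7 = 1.263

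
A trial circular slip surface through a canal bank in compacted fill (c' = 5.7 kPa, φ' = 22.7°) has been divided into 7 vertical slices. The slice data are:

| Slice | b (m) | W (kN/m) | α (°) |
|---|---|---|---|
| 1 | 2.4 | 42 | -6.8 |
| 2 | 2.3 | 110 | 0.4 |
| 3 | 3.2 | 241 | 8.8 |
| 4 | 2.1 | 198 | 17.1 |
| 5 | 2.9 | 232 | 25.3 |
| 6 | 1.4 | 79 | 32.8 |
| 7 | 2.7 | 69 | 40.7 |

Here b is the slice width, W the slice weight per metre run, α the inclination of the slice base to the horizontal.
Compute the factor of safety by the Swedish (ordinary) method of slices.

FS = 1.75

Ordinary method of slices: FS = Σ[c'·Δl_i + (W_i cosα_i)·tanφ'] / Σ W_i sinα_i, with Δl_i = b_i / cosα_i.
Slice 1: Δl = 2.4/cos(-6.8°) = 2.417 m; N'_1 = 42·cos(-6.8°) = 41.7; c'Δl = 13.78; W sinα = -5.0
Slice 2: Δl = 2.3/cos0.4° = 2.300 m; N'_2 = 110·cos0.4° = 110.0; c'Δl = 13.11; W sinα = 0.8
Slice 3: Δl = 3.2/cos8.8° = 3.238 m; N'_3 = 241·cos8.8° = 238.2; c'Δl = 18.46; W sinα = 36.9
Slice 4: Δl = 2.1/cos17.1° = 2.197 m; N'_4 = 198·cos17.1° = 189.2; c'Δl = 12.52; W sinα = 58.2
Slice 5: Δl = 2.9/cos25.3° = 3.208 m; N'_5 = 232·cos25.3° = 209.7; c'Δl = 18.28; W sinα = 99.1
Slice 6: Δl = 1.4/cos32.8° = 1.666 m; N'_6 = 79·cos32.8° = 66.4; c'Δl = 9.49; W sinα = 42.8
Slice 7: Δl = 2.7/cos40.7° = 3.561 m; N'_7 = 69·cos40.7° = 52.3; c'Δl = 20.30; W sinα = 45.0
Σc'Δl = 105.9 kN/m; ΣN' = 907.6 kN/m; ΣW sinα = 277.8 kN/m
Resisting = 105.9 + 907.6·tan22.7° = 105.9 + 379.6 = 485.6 kN/m
FS = 485.6 / 277.8 = 1.748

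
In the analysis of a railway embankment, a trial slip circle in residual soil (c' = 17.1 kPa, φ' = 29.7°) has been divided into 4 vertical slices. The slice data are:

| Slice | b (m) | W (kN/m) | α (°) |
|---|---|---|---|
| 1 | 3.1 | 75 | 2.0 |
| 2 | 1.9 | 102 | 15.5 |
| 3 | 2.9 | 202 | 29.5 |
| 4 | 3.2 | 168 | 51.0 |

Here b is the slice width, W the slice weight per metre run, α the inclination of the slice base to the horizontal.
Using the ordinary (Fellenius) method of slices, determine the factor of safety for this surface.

Ordinary method of slices: FS = Σ[c'·Δl_i + (W_i cosα_i)·tanφ'] / Σ W_i sinα_i, with Δl_i = b_i / cosα_i.
Slice 1: Δl = 3.1/cos2.0° = 3.102 m; N'_1 = 75·cos2.0° = 75.0; c'Δl = 53.04; W sinα = 2.6
Slice 2: Δl = 1.9/cos15.5° = 1.972 m; N'_2 = 102·cos15.5° = 98.3; c'Δl = 33.72; W sinα = 27.3
Slice 3: Δl = 2.9/cos29.5° = 3.332 m; N'_3 = 202·cos29.5° = 175.8; c'Δl = 56.98; W sinα = 99.5
Slice 4: Δl = 3.2/cos51.0° = 5.085 m; N'_4 = 168·cos51.0° = 105.7; c'Δl = 86.95; W sinα = 130.6
Σc'Δl = 230.7 kN/m; ΣN' = 454.8 kN/m; ΣW sinα = 259.9 kN/m
Resisting = 230.7 + 454.8·tan29.7° = 230.7 + 259.4 = 490.1 kN/m
FS = 490.1 / 259.9 = 1.886

FS = 1.89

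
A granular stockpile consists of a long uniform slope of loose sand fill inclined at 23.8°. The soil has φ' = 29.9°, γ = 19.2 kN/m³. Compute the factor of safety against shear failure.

FS = 1.30

For a dry cohesionless infinite slope the factor of safety is FS = tanφ' / tanβ.
FS = tan29.9° / tan23.8° = 0.5750 / 0.4411 = 1.304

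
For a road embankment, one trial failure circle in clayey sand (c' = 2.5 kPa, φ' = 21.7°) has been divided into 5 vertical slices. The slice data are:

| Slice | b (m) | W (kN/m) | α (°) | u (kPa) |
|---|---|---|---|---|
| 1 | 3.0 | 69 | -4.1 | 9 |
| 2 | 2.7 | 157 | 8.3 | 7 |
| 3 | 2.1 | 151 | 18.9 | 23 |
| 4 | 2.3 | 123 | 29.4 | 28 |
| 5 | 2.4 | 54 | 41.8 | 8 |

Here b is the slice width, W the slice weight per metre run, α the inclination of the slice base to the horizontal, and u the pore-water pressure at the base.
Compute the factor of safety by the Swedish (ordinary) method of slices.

FS = 0.99

Ordinary method of slices: FS = Σ[c'·Δl_i + (W_i cosα_i − u_i·Δl_i)·tanφ'] / Σ W_i sinα_i, with Δl_i = b_i / cosα_i.
Slice 1: Δl = 3.0/cos(-4.1°) = 3.008 m; N'_1 = 69·cos(-4.1°) − 9·3.008 = 41.8; c'Δl = 7.52; W sinα = -4.9
Slice 2: Δl = 2.7/cos8.3° = 2.729 m; N'_2 = 157·cos8.3° − 7·2.729 = 136.3; c'Δl = 6.82; W sinα = 22.7
Slice 3: Δl = 2.1/cos18.9° = 2.220 m; N'_3 = 151·cos18.9° − 23·2.220 = 91.8; c'Δl = 5.55; W sinα = 48.9
Slice 4: Δl = 2.3/cos29.4° = 2.640 m; N'_4 = 123·cos29.4° − 28·2.640 = 33.2; c'Δl = 6.60; W sinα = 60.4
Slice 5: Δl = 2.4/cos41.8° = 3.219 m; N'_5 = 54·cos41.8° − 8·3.219 = 14.5; c'Δl = 8.05; W sinα = 36.0
Σc'Δl = 34.5 kN/m; ΣN' = 317.6 kN/m; ΣW sinα = 163.0 kN/m
Resisting = 34.5 + 317.6·tan21.7° = 34.5 + 126.4 = 160.9 kN/m
FS = 160.9 / 163.0 = 0.987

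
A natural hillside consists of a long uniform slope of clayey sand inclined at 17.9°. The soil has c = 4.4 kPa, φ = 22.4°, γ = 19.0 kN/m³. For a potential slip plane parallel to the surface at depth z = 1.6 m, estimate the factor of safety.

For an infinite slope with a slip plane parallel to the surface (no pore pressure): FS = [c + γz cos²β tanφ] / [γz sinβ cosβ].
γz = 19.0·1.6 = 30.40 kN/m²
Numerator = 4.4 + 30.40·cos²17.9°·tan22.4° = 4.4 + 30.40·0.9055·0.4122 = 15.746 kPa
Denominator = 30.40·sin17.9°·cos17.9° = 30.40·0.3074·0.9516 = 8.891 kPa
FS = 15.746 / 8.891 = 1.771

FS = 1.77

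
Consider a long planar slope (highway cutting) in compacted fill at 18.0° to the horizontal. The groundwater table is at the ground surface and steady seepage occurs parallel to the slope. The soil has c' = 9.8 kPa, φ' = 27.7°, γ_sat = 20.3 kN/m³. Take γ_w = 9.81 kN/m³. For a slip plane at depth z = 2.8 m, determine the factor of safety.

FS = 1.42

With seepage parallel to the slope and the water table at the surface, the effective normal stress on the slip plane uses the buoyant unit weight γ' = γ_sat − γ_w while the driving shear stress uses γ_sat:
FS = [c' + γ' z cos²β tanφ'] / [γ_sat z sinβ cosβ]
γ' = 20.3 − 9.81 = 10.49 kN/m³
Numerator = 9.8 + 10.49·2.8·cos²18.0°·tan27.7° = 9.8 + 10.49·2.8·0.9045·0.5250 = 23.748 kPa
Denominator = 20.3·2.8·sin18.0°·cos18.0° = 20.3·2.8·0.3090·0.9511 = 16.705 kPa
FS = 23.748 / 16.705 = 1.422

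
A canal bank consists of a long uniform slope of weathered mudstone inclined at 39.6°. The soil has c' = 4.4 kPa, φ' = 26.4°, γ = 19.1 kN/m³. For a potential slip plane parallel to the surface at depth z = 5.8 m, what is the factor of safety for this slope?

For an infinite slope with a slip plane parallel to the surface (no pore pressure): FS = [c' + γz cos²β tanφ'] / [γz sinβ cosβ].
γz = 19.1·5.8 = 110.78 kN/m²
Numerator = 4.4 + 110.78·cos²39.6°·tan26.4° = 4.4 + 110.78·0.5937·0.4964 = 37.048 kPa
Denominator = 110.78·sin39.6°·cos39.6° = 110.78·0.6374·0.7705 = 54.409 kPa
FS = 37.048 / 54.409 = 0.681

FS = 0.68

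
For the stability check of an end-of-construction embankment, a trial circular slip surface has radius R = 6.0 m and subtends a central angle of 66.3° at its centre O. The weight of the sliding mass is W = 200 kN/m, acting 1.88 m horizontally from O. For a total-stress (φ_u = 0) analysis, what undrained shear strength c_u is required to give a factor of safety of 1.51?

FS = c_u·L_a·R / (W·d), so c_u = FS·W·d / (L_a·R).
Arc length L_a = R·θ = 6.0·(66.3°·π/180) = 6.0·1.1572 = 6.94 m
c_u = 1.51·200·1.88 / (6.94·6.0) = 567.8 / 41.66 = 13.63 kPa

c_u = 13.6 kPa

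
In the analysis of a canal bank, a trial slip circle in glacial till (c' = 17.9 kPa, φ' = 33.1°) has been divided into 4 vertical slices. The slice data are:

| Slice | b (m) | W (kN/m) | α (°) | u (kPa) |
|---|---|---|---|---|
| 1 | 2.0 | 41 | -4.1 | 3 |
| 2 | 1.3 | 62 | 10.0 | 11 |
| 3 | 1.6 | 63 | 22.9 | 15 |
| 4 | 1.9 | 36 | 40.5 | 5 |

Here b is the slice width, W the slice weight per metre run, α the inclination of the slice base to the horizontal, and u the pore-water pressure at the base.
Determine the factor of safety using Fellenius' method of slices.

FS = 3.93

Ordinary method of slices: FS = Σ[c'·Δl_i + (W_i cosα_i − u_i·Δl_i)·tanφ'] / Σ W_i sinα_i, with Δl_i = b_i / cosα_i.
Slice 1: Δl = 2.0/cos(-4.1°) = 2.005 m; N'_1 = 41·cos(-4.1°) − 3·2.005 = 34.9; c'Δl = 35.89; W sinα = -2.9
Slice 2: Δl = 1.3/cos10.0° = 1.320 m; N'_2 = 62·cos10.0° − 11·1.320 = 46.5; c'Δl = 23.63; W sinα = 10.8
Slice 3: Δl = 1.6/cos22.9° = 1.737 m; N'_3 = 63·cos22.9° − 15·1.737 = 32.0; c'Δl = 31.09; W sinα = 24.5
Slice 4: Δl = 1.9/cos40.5° = 2.499 m; N'_4 = 36·cos40.5° − 5·2.499 = 14.9; c'Δl = 44.73; W sinα = 23.4
Σc'Δl = 135.3 kN/m; ΣN' = 128.3 kN/m; ΣW sinα = 55.7 kN/m
Resisting = 135.3 + 128.3·tan33.1° = 135.3 + 83.6 = 219.0 kN/m
FS = 219.0 / 55.7 = 3.929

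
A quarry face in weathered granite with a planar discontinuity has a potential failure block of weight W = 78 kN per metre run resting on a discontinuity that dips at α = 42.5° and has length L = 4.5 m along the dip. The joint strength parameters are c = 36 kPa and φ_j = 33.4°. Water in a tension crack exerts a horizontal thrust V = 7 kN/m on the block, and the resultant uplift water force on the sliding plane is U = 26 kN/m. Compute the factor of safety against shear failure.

Resolving the block weight along and normal to the plane and applying the Mohr–Coulomb strength on the joint:
N' = W cosα − U − V sinα = 78·cos42.5° − 26 − 7·sin42.5° = 26.8 kN/m
Driving force T = W sinα + V cosα = 78·sin42.5° + 7·cos42.5° = 57.9 kN/m
Resisting force R = c·L + N'·tanφ_j = 36·4.5 + 26.8·tan33.4° = 162.0 + 17.7 = 179.7 kN/m
FS = R / T = 179.7 / 57.9 = 3.105

FS = 3.11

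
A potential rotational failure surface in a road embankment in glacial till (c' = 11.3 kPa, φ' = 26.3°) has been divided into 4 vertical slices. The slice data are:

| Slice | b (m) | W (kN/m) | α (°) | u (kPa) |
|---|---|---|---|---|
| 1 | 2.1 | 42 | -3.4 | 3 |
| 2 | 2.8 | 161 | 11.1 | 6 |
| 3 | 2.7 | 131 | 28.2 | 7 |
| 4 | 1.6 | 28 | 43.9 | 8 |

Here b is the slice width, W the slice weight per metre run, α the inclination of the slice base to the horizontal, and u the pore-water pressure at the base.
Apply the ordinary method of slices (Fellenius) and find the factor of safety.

FS = 2.28

Ordinary method of slices: FS = Σ[c'·Δl_i + (W_i cosα_i − u_i·Δl_i)·tanφ'] / Σ W_i sinα_i, with Δl_i = b_i / cosα_i.
Slice 1: Δl = 2.1/cos(-3.4°) = 2.104 m; N'_1 = 42·cos(-3.4°) − 3·2.104 = 35.6; c'Δl = 23.77; W sinα = -2.5
Slice 2: Δl = 2.8/cos11.1° = 2.853 m; N'_2 = 161·cos11.1° − 6·2.853 = 140.9; c'Δl = 32.24; W sinα = 31.0
Slice 3: Δl = 2.7/cos28.2° = 3.064 m; N'_3 = 131·cos28.2° − 7·3.064 = 94.0; c'Δl = 34.62; W sinα = 61.9
Slice 4: Δl = 1.6/cos43.9° = 2.221 m; N'_4 = 28·cos43.9° − 8·2.221 = 2.4; c'Δl = 25.09; W sinα = 19.4
Σc'Δl = 115.7 kN/m; ΣN' = 272.9 kN/m; ΣW sinα = 109.8 kN/m
Resisting = 115.7 + 272.9·tan26.3° = 115.7 + 134.9 = 250.6 kN/m
FS = 250.6 / 109.8 = 2.282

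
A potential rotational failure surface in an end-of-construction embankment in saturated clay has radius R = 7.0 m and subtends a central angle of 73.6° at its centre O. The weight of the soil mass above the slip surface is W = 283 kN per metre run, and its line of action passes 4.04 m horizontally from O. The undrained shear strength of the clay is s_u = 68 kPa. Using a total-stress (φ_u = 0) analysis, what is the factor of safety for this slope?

Taking moments about the centre O, the resisting moment is provided by the undrained shear strength acting along the arc:
Arc length L_a = R·θ = 7.0·(73.6°·π/180) = 7.0·1.2846 = 8.99 m
M_R = s_u·L_a·R = 68·8.99·7.0 = 4280.2 kN·m/m
M_D = W·d = 283·4.04 = 1143.3 kN·m/m
FS = M_R / M_D = 4280.2 / 1143.3 = 3.744

FS = 3.74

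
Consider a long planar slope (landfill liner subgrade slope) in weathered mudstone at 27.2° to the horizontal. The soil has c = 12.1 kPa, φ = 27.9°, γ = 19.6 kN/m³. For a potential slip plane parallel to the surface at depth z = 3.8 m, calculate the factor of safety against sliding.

For an infinite slope with a slip plane parallel to the surface (no pore pressure): FS = [c + γz cos²β tanφ] / [γz sinβ cosβ].
γz = 19.6·3.8 = 74.48 kN/m²
Numerator = 12.1 + 74.48·cos²27.2°·tan27.9° = 12.1 + 74.48·0.7911·0.5295 = 43.296 kPa
Denominator = 74.48·sin27.2°·cos27.2° = 74.48·0.4571·0.8894 = 30.280 kPa
FS = 43.296 / 30.280 = 1.430

FS = 1.43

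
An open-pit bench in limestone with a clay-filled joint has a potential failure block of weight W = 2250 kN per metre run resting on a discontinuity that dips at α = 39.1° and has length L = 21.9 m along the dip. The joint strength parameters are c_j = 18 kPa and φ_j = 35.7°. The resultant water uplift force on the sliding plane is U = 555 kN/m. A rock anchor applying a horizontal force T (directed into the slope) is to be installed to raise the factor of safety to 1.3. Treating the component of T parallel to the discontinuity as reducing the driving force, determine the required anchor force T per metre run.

T = 407 kN/m

Resolving forces along and normal to the sliding plane, with the horizontal anchor force T adding T·sinα to the effective normal force and T·cosα acting up the plane against the driving force:
FS = [c_jL + (W cosα − U + T sinα) tanφ_j] / [W sinα − T cosα]
Without the anchor: N' = 1191.1 kN/m, driving T_d = 1419.0 kN/m, resisting R = 18·21.9 + 1191.1·tan35.7° = 1250.1 kN/m, FS = 0.88.
Setting FS = 1.3 and solving for T:
1.3·(1419.0 − T cos39.1°) = 1250.1 + T sin39.1°·tan35.7°
T·(sin39.1°·tan35.7° + 1.3·cos39.1°) = 1.3·1419.0 − 1250.1
T·(0.6307·0.7186 + 1.3·0.7760) = 1844.7 − 1250.1 = 594.6
T·1.4620 = 594.6
T = 406.7 kN/m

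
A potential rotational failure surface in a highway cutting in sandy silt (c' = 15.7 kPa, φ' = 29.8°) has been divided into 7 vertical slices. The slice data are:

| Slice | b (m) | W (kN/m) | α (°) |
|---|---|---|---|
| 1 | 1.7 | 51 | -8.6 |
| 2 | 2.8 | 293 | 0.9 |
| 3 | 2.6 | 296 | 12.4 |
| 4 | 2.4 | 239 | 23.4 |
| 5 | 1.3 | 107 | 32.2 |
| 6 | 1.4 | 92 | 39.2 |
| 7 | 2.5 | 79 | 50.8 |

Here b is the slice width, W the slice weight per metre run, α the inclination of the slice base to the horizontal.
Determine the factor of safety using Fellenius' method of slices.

Ordinary method of slices: FS = Σ[c'·Δl_i + (W_i cosα_i)·tanφ'] / Σ W_i sinα_i, with Δl_i = b_i / cosα_i.
Slice 1: Δl = 1.7/cos(-8.6°) = 1.719 m; N'_1 = 51·cos(-8.6°) = 50.4; c'Δl = 26.99; W sinα = -7.6
Slice 2: Δl = 2.8/cos0.9° = 2.800 m; N'_2 = 293·cos0.9° = 293.0; c'Δl = 43.97; W sinα = 4.6
Slice 3: Δl = 2.6/cos12.4° = 2.662 m; N'_3 = 296·cos12.4° = 289.1; c'Δl = 41.79; W sinα = 63.6
Slice 4: Δl = 2.4/cos23.4° = 2.615 m; N'_4 = 239·cos23.4° = 219.3; c'Δl = 41.06; W sinα = 94.9
Slice 5: Δl = 1.3/cos32.2° = 1.536 m; N'_5 = 107·cos32.2° = 90.5; c'Δl = 24.12; W sinα = 57.0
Slice 6: Δl = 1.4/cos39.2° = 1.807 m; N'_6 = 92·cos39.2° = 71.3; c'Δl = 28.36; W sinα = 58.1
Slice 7: Δl = 2.5/cos50.8° = 3.956 m; N'_7 = 79·cos50.8° = 49.9; c'Δl = 62.10; W sinα = 61.2
Σc'Δl = 268.4 kN/m; ΣN' = 1063.6 kN/m; ΣW sinα = 331.8 kN/m
Resisting = 268.4 + 1063.6·tan29.8° = 268.4 + 609.1 = 877.5 kN/m
FS = 877.5 / 331.8 = 2.644

FS = 2.64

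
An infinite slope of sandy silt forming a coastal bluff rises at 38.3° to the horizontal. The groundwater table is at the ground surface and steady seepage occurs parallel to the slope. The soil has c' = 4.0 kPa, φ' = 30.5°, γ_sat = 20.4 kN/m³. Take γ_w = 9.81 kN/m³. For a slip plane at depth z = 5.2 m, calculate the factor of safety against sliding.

FS = 0.46

With seepage parallel to the slope and the water table at the surface, the effective normal stress on the slip plane uses the buoyant unit weight γ' = γ_sat − γ_w while the driving shear stress uses γ_sat:
FS = [c' + γ' z cos²β tanφ'] / [γ_sat z sinβ cosβ]
γ' = 20.4 − 9.81 = 10.59 kN/m³
Numerator = 4.0 + 10.59·5.2·cos²38.3°·tan30.5° = 4.0 + 10.59·5.2·0.6159·0.5890 = 23.977 kPa
Denominator = 20.4·5.2·sin38.3°·cos38.3° = 20.4·5.2·0.6198·0.7848 = 51.596 kPa
FS = 23.977 / 51.596 = 0.465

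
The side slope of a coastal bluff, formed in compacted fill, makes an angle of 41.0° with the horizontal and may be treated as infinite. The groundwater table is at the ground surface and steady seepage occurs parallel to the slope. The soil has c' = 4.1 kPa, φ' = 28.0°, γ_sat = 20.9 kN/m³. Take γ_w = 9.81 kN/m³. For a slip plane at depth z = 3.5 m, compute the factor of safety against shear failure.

FS = 0.44

With seepage parallel to the slope and the water table at the surface, the effective normal stress on the slip plane uses the buoyant unit weight γ' = γ_sat − γ_w while the driving shear stress uses γ_sat:
FS = [c' + γ' z cos²β tanφ'] / [γ_sat z sinβ cosβ]
γ' = 20.9 − 9.81 = 11.09 kN/m³
Numerator = 4.1 + 11.09·3.5·cos²41.0°·tan28.0° = 4.1 + 11.09·3.5·0.5696·0.5317 = 15.855 kPa
Denominator = 20.9·3.5·sin41.0°·cos41.0° = 20.9·3.5·0.6561·0.7547 = 36.219 kPa
FS = 15.855 / 36.219 = 0.438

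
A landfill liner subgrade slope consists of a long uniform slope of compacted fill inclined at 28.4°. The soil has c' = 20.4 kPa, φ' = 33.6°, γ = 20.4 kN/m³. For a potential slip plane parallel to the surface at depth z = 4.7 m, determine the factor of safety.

FS = 1.74

For an infinite slope with a slip plane parallel to the surface (no pore pressure): FS = [c' + γz cos²β tanφ'] / [γz sinβ cosβ].
γz = 20.4·4.7 = 95.88 kN/m²
Numerator = 20.4 + 95.88·cos²28.4°·tan33.6° = 20.4 + 95.88·0.7738·0.6644 = 69.692 kPa
Denominator = 95.88·sin28.4°·cos28.4° = 95.88·0.4756·0.8796 = 40.114 kPa
FS = 69.692 / 40.114 = 1.737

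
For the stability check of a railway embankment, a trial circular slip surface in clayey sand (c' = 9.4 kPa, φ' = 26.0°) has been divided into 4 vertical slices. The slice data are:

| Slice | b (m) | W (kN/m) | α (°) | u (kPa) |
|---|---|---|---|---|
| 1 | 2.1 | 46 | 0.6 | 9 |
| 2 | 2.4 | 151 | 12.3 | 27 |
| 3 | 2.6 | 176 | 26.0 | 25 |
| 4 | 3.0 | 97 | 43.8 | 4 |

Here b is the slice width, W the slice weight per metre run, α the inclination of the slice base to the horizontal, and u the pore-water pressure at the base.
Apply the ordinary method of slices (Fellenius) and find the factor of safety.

FS = 1.30

Ordinary method of slices: FS = Σ[c'·Δl_i + (W_i cosα_i − u_i·Δl_i)·tanφ'] / Σ W_i sinα_i, with Δl_i = b_i / cosα_i.
Slice 1: Δl = 2.1/cos0.6° = 2.100 m; N'_1 = 46·cos0.6° − 9·2.100 = 27.1; c'Δl = 19.74; W sinα = 0.5
Slice 2: Δl = 2.4/cos12.3° = 2.456 m; N'_2 = 151·cos12.3° − 27·2.456 = 81.2; c'Δl = 23.09; W sinα = 32.2
Slice 3: Δl = 2.6/cos26.0° = 2.893 m; N'_3 = 176·cos26.0° − 25·2.893 = 85.9; c'Δl = 27.19; W sinα = 77.2
Slice 4: Δl = 3.0/cos43.8° = 4.157 m; N'_4 = 97·cos43.8° − 4·4.157 = 53.4; c'Δl = 39.07; W sinα = 67.1
Σc'Δl = 109.1 kN/m; ΣN' = 247.6 kN/m; ΣW sinα = 176.9 kN/m
Resisting = 109.1 + 247.6·tan26.0° = 109.1 + 120.7 = 229.8 kN/m
FS = 229.8 / 176.9 = 1.299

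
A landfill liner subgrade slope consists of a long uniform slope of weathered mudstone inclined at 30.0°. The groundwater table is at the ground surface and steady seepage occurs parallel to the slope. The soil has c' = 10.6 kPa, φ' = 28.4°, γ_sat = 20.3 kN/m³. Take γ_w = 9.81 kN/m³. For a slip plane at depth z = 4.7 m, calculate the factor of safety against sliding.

With seepage parallel to the slope and the water table at the surface, the effective normal stress on the slip plane uses the buoyant unit weight γ' = γ_sat − γ_w while the driving shear stress uses γ_sat:
FS = [c' + γ' z cos²β tanφ'] / [γ_sat z sinβ cosβ]
γ' = 20.3 − 9.81 = 10.49 kN/m³
Numerator = 10.6 + 10.49·4.7·cos²30.0°·tan28.4° = 10.6 + 10.49·4.7·0.7500·0.5407 = 30.594 kPa
Denominator = 20.3·4.7·sin30.0°·cos30.0° = 20.3·4.7·0.5000·0.8660 = 41.314 kPa
FS = 30.594 / 41.314 = 0.741

FS = 0.74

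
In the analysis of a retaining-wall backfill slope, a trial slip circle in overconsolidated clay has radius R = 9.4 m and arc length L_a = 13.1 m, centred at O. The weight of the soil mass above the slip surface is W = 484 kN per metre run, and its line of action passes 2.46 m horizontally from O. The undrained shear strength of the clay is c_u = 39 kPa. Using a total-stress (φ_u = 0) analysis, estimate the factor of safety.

Taking moments about the centre O, the resisting moment is provided by the undrained shear strength acting along the arc:
M_R = c_u·L_a·R = 39·13.10·9.4 = 4802.5 kN·m/m
M_D = W·d = 484·2.46 = 1190.6 kN·m/m
FS = M_R / M_D = 4802.5 / 1190.6 = 4.034

FS = 4.03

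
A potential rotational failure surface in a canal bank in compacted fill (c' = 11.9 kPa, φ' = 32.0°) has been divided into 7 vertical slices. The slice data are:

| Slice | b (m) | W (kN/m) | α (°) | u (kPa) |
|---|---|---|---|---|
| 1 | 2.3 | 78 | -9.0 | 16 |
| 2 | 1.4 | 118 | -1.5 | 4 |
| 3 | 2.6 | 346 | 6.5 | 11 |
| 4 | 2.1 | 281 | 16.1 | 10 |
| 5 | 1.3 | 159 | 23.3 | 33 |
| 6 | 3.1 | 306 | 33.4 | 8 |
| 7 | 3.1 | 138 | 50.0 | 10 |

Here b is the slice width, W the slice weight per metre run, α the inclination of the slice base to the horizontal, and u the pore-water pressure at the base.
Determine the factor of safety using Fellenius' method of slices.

Ordinary method of slices: FS = Σ[c'·Δl_i + (W_i cosα_i − u_i·Δl_i)·tanφ'] / Σ W_i sinα_i, with Δl_i = b_i / cosα_i.
Slice 1: Δl = 2.3/cos(-9.0°) = 2.329 m; N'_1 = 78·cos(-9.0°) − 16·2.329 = 39.8; c'Δl = 27.71; W sinα = -12.2
Slice 2: Δl = 1.4/cos(-1.5°) = 1.400 m; N'_2 = 118·cos(-1.5°) − 4·1.400 = 112.4; c'Δl = 16.67; W sinα = -3.1
Slice 3: Δl = 2.6/cos6.5° = 2.617 m; N'_3 = 346·cos6.5° − 11·2.617 = 315.0; c'Δl = 31.14; W sinα = 39.2
Slice 4: Δl = 2.1/cos16.1° = 2.186 m; N'_4 = 281·cos16.1° − 10·2.186 = 248.1; c'Δl = 26.01; W sinα = 77.9
Slice 5: Δl = 1.3/cos23.3° = 1.415 m; N'_5 = 159·cos23.3° − 33·1.415 = 99.3; c'Δl = 16.84; W sinα = 62.9
Slice 6: Δl = 3.1/cos33.4° = 3.713 m; N'_6 = 306·cos33.4° − 8·3.713 = 225.8; c'Δl = 44.19; W sinα = 168.4
Slice 7: Δl = 3.1/cos50.0° = 4.823 m; N'_7 = 138·cos50.0° − 10·4.823 = 40.5; c'Δl = 57.39; W sinα = 105.7
Σc'Δl = 219.9 kN/m; ΣN' = 1080.8 kN/m; ΣW sinα = 438.9 kN/m
Resisting = 219.9 + 1080.8·tan32.0° = 219.9 + 675.4 = 895.3 kN/m
FS = 895.3 / 438.9 = 2.040

FS = 2.04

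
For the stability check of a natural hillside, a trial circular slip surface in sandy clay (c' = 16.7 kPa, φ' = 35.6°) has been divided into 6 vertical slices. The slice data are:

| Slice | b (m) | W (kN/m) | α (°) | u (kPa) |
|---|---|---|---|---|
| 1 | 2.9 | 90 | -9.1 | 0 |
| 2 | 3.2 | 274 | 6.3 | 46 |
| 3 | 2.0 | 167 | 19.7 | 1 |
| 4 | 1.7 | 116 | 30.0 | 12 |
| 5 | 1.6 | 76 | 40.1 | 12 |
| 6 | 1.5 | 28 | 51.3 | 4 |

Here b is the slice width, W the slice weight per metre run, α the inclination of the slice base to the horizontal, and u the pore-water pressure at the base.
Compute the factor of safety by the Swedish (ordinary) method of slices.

Ordinary method of slices: FS = Σ[c'·Δl_i + (W_i cosα_i − u_i·Δl_i)·tanφ'] / Σ W_i sinα_i, with Δl_i = b_i / cosα_i.
Slice 1: Δl = 2.9/cos(-9.1°) = 2.937 m; N'_1 = 90·cos(-9.1°) − 0·2.937 = 88.9; c'Δl = 49.05; W sinα = -14.2
Slice 2: Δl = 3.2/cos6.3° = 3.219 m; N'_2 = 274·cos6.3° − 46·3.219 = 124.3; c'Δl = 53.76; W sinα = 30.1
Slice 3: Δl = 2.0/cos19.7° = 2.124 m; N'_3 = 167·cos19.7° − 1·2.124 = 155.1; c'Δl = 35.48; W sinα = 56.3
Slice 4: Δl = 1.7/cos30.0° = 1.963 m; N'_4 = 116·cos30.0° − 12·1.963 = 76.9; c'Δl = 32.78; W sinα = 58.0
Slice 5: Δl = 1.6/cos40.1° = 2.092 m; N'_5 = 76·cos40.1° − 12·2.092 = 33.0; c'Δl = 34.93; W sinα = 49.0
Slice 6: Δl = 1.5/cos51.3° = 2.399 m; N'_6 = 28·cos51.3° − 4·2.399 = 7.9; c'Δl = 40.06; W sinα = 21.9
Σc'Δl = 246.1 kN/m; ΣN' = 486.1 kN/m; ΣW sinα = 200.9 kN/m
Resisting = 246.1 + 486.1·tan35.6° = 246.1 + 348.0 = 594.1 kN/m
FS = 594.1 / 200.9 = 2.956

FS = 2.96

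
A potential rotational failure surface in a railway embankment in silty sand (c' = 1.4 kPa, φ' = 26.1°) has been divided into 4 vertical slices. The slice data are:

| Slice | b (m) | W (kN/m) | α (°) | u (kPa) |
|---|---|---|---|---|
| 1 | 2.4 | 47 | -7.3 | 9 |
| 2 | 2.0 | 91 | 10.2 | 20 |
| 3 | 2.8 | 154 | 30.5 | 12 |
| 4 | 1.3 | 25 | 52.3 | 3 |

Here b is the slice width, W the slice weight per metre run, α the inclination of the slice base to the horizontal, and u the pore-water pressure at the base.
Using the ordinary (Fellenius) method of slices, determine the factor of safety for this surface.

FS = 0.93

Ordinary method of slices: FS = Σ[c'·Δl_i + (W_i cosα_i − u_i·Δl_i)·tanφ'] / Σ W_i sinα_i, with Δl_i = b_i / cosα_i.
Slice 1: Δl = 2.4/cos(-7.3°) = 2.420 m; N'_1 = 47·cos(-7.3°) − 9·2.420 = 24.8; c'Δl = 3.39; W sinα = -6.0
Slice 2: Δl = 2.0/cos10.2° = 2.032 m; N'_2 = 91·cos10.2° − 20·2.032 = 48.9; c'Δl = 2.84; W sinα = 16.1
Slice 3: Δl = 2.8/cos30.5° = 3.250 m; N'_3 = 154·cos30.5° − 12·3.250 = 93.7; c'Δl = 4.55; W sinα = 78.2
Slice 4: Δl = 1.3/cos52.3° = 2.126 m; N'_4 = 25·cos52.3° − 3·2.126 = 8.9; c'Δl = 2.98; W sinα = 19.8
Σc'Δl = 13.8 kN/m; ΣN' = 176.4 kN/m; ΣW sinα = 108.1 kN/m
Resisting = 13.8 + 176.4·tan26.1° = 13.8 + 86.4 = 100.2 kN/m
FS = 100.2 / 108.1 = 0.927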